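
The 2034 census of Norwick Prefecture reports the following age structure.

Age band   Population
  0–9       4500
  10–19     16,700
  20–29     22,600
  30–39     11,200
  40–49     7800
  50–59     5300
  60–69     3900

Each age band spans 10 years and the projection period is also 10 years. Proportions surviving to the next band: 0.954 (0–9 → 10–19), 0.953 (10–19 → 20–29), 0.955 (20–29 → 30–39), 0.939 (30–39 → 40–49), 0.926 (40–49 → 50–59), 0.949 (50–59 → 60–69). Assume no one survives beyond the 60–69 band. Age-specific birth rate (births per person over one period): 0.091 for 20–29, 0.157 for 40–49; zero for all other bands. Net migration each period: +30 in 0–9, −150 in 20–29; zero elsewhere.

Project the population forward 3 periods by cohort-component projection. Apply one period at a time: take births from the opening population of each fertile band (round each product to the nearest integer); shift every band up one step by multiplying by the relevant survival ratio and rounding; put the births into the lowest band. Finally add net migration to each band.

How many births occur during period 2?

Call the bands 1 to 7, youngest first.
After projecting period 1:
Births: 22600 * 0.091 = 2057, 7800 * 0.157 = 1225 → 3282
Band 2: 4500 * 0.954 = 4293
Band 3: 16700 * 0.953 = 15915
Band 4: 22600 * 0.955 = 21583
Band 5: 11200 * 0.939 = 10517
Band 6: 7800 * 0.926 = 7223
Band 7: 5300 * 0.949 = 5030
Net migration: Band 1 + 30 → 3312; Band 3 − 150 → 15765
End of period: [3312, 4293, 15765, 21583, 10517, 7223, 5030]
After projecting period 2:
Births: 15765 * 0.091 = 1435, 10517 * 0.157 = 1651 → 3086
Band 2: 3312 * 0.954 = 3160
Band 3: 4293 * 0.953 = 4091
Band 4: 15765 * 0.955 = 15056
Band 5: 21583 * 0.939 = 20266
Band 6: 10517 * 0.926 = 9739
Band 7: 7223 * 0.949 = 6855
Net migration: Band 1 + 30 → 3116; Band 3 − 150 → 3941
End of period: [3116, 3160, 3941, 15056, 20266, 9739, 6855]

3086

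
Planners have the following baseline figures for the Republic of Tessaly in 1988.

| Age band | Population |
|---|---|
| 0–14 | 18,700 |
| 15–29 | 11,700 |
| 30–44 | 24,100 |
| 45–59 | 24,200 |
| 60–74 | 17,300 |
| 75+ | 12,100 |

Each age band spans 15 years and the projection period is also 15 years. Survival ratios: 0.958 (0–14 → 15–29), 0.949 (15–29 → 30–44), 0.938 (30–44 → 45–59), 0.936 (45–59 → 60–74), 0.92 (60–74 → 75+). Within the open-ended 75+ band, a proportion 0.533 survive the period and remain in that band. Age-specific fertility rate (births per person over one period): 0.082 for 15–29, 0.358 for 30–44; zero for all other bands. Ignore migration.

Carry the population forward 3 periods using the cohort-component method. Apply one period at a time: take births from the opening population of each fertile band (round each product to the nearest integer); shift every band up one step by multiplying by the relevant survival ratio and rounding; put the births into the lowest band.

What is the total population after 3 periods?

Numbering the bands 1..6 from youngest to oldest:
[period 1]
Births: 11700 * 0.082 = 959, 24100 * 0.358 = 8628 → total 9587
Band 2: 18700 * 0.958 = 17915
Band 3: 11700 * 0.949 = 11103
Band 4: 24100 * 0.938 = 22606
Band 5: 24200 * 0.936 = 22651
Band 6: 17300 * 0.92 + 12100 * 0.533 = 15916 + 6449 = 22365
End of period: [9587, 17915, 11103, 22606, 22651, 22365]
[period 2]
Births: 17915 * 0.082 = 1469, 11103 * 0.358 = 3975 → total 5444
Band 2: 9587 * 0.958 = 9184
Band 3: 17915 * 0.949 = 17001
Band 4: 11103 * 0.938 = 10415
Band 5: 22606 * 0.936 = 21159
Band 6: 22651 * 0.92 + 22365 * 0.533 = 20839 + 11921 = 32760
End of period: [5444, 9184, 17001, 10415, 21159, 32760]
[period 3]
Births: 9184 * 0.082 = 753, 17001 * 0.358 = 6086 → total 6839
Band 2: 5444 * 0.958 = 5215
Band 3: 9184 * 0.949 = 8716
Band 4: 17001 * 0.938 = 15947
Band 5: 10415 * 0.936 = 9748
Band 6: 21159 * 0.92 + 32760 * 0.533 = 19466 + 17461 = 36927
End of period: [6839, 5215, 8716, 15947, 9748, 36927]
Total after period 3: 6839 + 5215 + 8716 + 15947 + 9748 + 36927 = 83392

83392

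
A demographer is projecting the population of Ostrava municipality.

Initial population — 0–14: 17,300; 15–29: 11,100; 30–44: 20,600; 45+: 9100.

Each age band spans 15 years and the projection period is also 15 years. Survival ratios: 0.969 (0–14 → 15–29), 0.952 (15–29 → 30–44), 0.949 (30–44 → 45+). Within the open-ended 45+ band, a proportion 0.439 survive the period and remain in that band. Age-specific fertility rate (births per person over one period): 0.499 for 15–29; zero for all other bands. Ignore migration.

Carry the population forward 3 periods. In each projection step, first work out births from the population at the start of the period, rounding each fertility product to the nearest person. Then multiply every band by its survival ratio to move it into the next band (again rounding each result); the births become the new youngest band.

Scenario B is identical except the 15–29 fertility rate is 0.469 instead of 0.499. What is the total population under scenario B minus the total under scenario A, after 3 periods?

— Period 1 —
Births: 11100 * 0.499 = 5539
15–29: 17300 * 0.969 = 16764
30–44: 11100 * 0.952 = 10567
45+: 20600 * 0.949 + 9100 * 0.439 = 19549 + 3995 = 23544
Giving 5539 / 16764 / 10567 / 23544.
— Period 2 —
Births: 16764 * 0.499 = 8365
15–29: 5539 * 0.969 = 5367
30–44: 16764 * 0.952 = 15959
45+: 10567 * 0.949 + 23544 * 0.439 = 10028 + 10336 = 20364
Giving 8365 / 5367 / 15959 / 20364.
— Period 3 —
Births: 5367 * 0.499 = 2678
15–29: 8365 * 0.969 = 8106
30–44: 5367 * 0.952 = 5109
45+: 15959 * 0.949 + 20364 * 0.439 = 15145 + 8940 = 24085
Giving 2678 / 8106 / 5109 / 24085.
Scenario A total after 3 periods: 39978
Scenario B projection —
— Period 1 —
Births: 11100 * 0.469 = 5206
15–29: 17300 * 0.969 = 16764
30–44: 11100 * 0.952 = 10567
45+: 20600 * 0.949 + 9100 * 0.439 = 19549 + 3995 = 23544
Giving 5206 / 16764 / 10567 / 23544.
— Period 2 —
Births: 16764 * 0.469 = 7862
15–29: 5206 * 0.969 = 5045
30–44: 16764 * 0.952 = 15959
45+: 10567 * 0.949 + 23544 * 0.439 = 10028 + 10336 = 20364
Giving 7862 / 5045 / 15959 / 20364.
— Period 3 —
Births: 5045 * 0.469 = 2366
15–29: 7862 * 0.969 = 7618
30–44: 5045 * 0.952 = 4803
45+: 15959 * 0.949 + 20364 * 0.439 = 15145 + 8940 = 24085
Giving 2366 / 7618 / 4803 / 24085.
Scenario B total after 3 periods: 38872
Difference B − A = 38872 − 39978 = -1106

-1106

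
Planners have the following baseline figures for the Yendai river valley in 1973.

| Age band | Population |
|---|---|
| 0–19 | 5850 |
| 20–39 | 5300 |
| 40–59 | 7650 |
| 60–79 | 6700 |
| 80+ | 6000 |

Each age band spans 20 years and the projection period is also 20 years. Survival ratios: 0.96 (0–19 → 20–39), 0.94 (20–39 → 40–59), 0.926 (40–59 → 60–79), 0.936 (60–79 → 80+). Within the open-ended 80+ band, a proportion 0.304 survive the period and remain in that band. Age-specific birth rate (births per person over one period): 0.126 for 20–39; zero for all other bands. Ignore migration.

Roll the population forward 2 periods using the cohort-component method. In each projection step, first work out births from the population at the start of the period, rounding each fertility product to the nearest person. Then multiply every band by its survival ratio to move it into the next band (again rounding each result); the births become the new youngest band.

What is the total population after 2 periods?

(Groups numbered youngest = 1 to oldest = 5.)
Period 1:
Births: 5300 * 0.126 = 668
Group 2: 5850 * 0.96 = 5616
Group 3: 5300 * 0.94 = 4982
Group 4: 7650 * 0.926 = 7084
Group 5: 6700 * 0.936 + 6000 * 0.304 = 6271 + 1824 = 8095
Giving 668 / 5616 / 4982 / 7084 / 8095.
Period 2:
Births: 5616 * 0.126 = 708
Group 2: 668 * 0.96 = 641
Group 3: 5616 * 0.94 = 5279
Group 4: 4982 * 0.926 = 4613
Group 5: 7084 * 0.936 + 8095 * 0.304 = 6631 + 2461 = 9092
Giving 708 / 641 / 5279 / 4613 / 9092.
Total after period 2: 708 + 641 + 5279 + 4613 + 9092 = 20333

20333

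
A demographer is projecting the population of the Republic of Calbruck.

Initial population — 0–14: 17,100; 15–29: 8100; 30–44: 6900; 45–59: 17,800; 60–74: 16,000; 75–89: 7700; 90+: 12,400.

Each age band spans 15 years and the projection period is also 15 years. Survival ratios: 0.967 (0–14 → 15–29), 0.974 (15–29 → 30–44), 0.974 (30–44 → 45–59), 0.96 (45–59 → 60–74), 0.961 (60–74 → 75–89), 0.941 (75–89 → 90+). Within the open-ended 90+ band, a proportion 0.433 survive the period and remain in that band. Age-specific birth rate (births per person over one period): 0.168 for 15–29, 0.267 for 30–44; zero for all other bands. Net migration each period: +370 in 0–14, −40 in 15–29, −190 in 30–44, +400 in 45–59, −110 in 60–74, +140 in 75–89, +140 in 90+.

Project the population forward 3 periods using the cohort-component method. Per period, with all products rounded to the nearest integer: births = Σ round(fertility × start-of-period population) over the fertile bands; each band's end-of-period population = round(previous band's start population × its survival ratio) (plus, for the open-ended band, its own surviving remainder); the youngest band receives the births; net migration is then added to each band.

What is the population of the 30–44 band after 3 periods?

(Groups numbered youngest = 1 to oldest = 7.)
Period 1:
Births: 8100 * 0.168 = 1361, 6900 * 0.267 = 1842 ⇒ total 3203
Group 2: 17100 * 0.967 = 16536
Group 3: 8100 * 0.974 = 7889
Group 4: 6900 * 0.974 = 6721
Group 5: 17800 * 0.96 = 17088
Group 6: 16000 * 0.961 = 15376
Group 7: 7700 * 0.941 + 12400 * 0.433 = 7246 + 5369 = 12615
Net migration: Group 1 + 370 → 3573; Group 2 − 40 → 16496; Group 3 − 190 → 7699; Group 4 + 400 → 7121; Group 5 − 110 → 16978; Group 6 + 140 → 15516; Group 7 + 140 → 12755
→ [3573, 16496, 7699, 7121, 16978, 15516, 12755]
Period 2:
Births: 16496 * 0.168 = 2771, 7699 * 0.267 = 2056 ⇒ total 4827
Group 2: 3573 * 0.967 = 3455
Group 3: 16496 * 0.974 = 16067
Group 4: 7699 * 0.974 = 7499
Group 5: 7121 * 0.96 = 6836
Group 6: 16978 * 0.961 = 16316
Group 7: 15516 * 0.941 + 12755 * 0.433 = 14601 + 5523 = 20124
Net migration: Group 1 + 370 → 5197; Group 2 − 40 → 3415; Group 3 − 190 → 15877; Group 4 + 400 → 7899; Group 5 − 110 → 6726; Group 6 + 140 → 16456; Group 7 + 140 → 20264
→ [5197, 3415, 15877, 7899, 6726, 16456, 20264]
Period 3:
Births: 3415 * 0.168 = 574, 15877 * 0.267 = 4239 ⇒ total 4813
Group 2: 5197 * 0.967 = 5025
Group 3: 3415 * 0.974 = 3326
Group 4: 15877 * 0.974 = 15464
Group 5: 7899 * 0.96 = 7583
Group 6: 6726 * 0.961 = 6464
Group 7: 16456 * 0.941 + 20264 * 0.433 = 15485 + 8774 = 24259
Net migration: Group 1 + 370 → 5183; Group 2 − 40 → 4985; Group 3 − 190 → 3136; Group 4 + 400 → 15864; Group 5 − 110 → 7473; Group 6 + 140 → 6604; Group 7 + 140 → 24399
→ [5183, 4985, 3136, 15864, 7473, 6604, 24399]

3136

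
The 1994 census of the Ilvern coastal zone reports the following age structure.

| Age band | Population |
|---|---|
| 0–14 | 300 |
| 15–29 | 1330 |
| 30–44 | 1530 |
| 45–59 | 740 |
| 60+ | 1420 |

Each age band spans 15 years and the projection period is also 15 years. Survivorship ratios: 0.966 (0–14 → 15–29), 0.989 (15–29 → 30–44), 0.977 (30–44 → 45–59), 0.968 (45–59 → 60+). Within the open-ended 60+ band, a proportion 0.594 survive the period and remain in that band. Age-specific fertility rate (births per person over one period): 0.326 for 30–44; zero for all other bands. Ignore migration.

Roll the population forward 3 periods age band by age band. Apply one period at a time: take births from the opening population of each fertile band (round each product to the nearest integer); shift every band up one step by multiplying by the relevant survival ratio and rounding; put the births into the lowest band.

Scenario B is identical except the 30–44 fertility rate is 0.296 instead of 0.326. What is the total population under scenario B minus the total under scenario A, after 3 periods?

— Period 1 —
Births: 1530 × 0.326 = 499
15–29: 300 × 0.966 = 290
30–44: 1330 × 0.989 = 1315
45–59: 1530 × 0.977 = 1495
60+: 740 × 0.968 + 1420 × 0.594 = 716 + 843 = 1559
Population now: 0–14=499, 15–29=290, 30–44=1315, 45–59=1495, 60+=1559
— Period 2 —
Births: 1315 × 0.326 = 429
15–29: 499 × 0.966 = 482
30–44: 290 × 0.989 = 287
45–59: 1315 × 0.977 = 1285
60+: 1495 × 0.968 + 1559 × 0.594 = 1447 + 926 = 2373
Population now: 0–14=429, 15–29=482, 30–44=287, 45–59=1285, 60+=2373
— Period 3 —
Births: 287 × 0.326 = 94
15–29: 429 × 0.966 = 414
30–44: 482 × 0.989 = 477
45–59: 287 × 0.977 = 280
60+: 1285 × 0.968 + 2373 × 0.594 = 1244 + 1410 = 2654
Population now: 0–14=94, 15–29=414, 30–44=477, 45–59=280, 60+=2654
Scenario A total after 3 periods: 3919
Scenario B projection —
— Period 1 —
Births: 1530 × 0.296 = 453
15–29: 300 × 0.966 = 290
30–44: 1330 × 0.989 = 1315
45–59: 1530 × 0.977 = 1495
60+: 740 × 0.968 + 1420 × 0.594 = 716 + 843 = 1559
Population now: 0–14=453, 15–29=290, 30–44=1315, 45–59=1495, 60+=1559
— Period 2 —
Births: 1315 × 0.296 = 389
15–29: 453 × 0.966 = 438
30–44: 290 × 0.989 = 287
45–59: 1315 × 0.977 = 1285
60+: 1495 × 0.968 + 1559 × 0.594 = 1447 + 926 = 2373
Population now: 0–14=389, 15–29=438, 30–44=287, 45–59=1285, 60+=2373
— Period 3 —
Births: 287 × 0.296 = 85
15–29: 389 × 0.966 = 376
30–44: 438 × 0.989 = 433
45–59: 287 × 0.977 = 280
60+: 1285 × 0.968 + 2373 × 0.594 = 1244 + 1410 = 2654
Population now: 0–14=85, 15–29=376, 30–44=433, 45–59=280, 60+=2654
Scenario B total after 3 periods: 3828
Difference B − A = 3828 − 3919 = -91

-91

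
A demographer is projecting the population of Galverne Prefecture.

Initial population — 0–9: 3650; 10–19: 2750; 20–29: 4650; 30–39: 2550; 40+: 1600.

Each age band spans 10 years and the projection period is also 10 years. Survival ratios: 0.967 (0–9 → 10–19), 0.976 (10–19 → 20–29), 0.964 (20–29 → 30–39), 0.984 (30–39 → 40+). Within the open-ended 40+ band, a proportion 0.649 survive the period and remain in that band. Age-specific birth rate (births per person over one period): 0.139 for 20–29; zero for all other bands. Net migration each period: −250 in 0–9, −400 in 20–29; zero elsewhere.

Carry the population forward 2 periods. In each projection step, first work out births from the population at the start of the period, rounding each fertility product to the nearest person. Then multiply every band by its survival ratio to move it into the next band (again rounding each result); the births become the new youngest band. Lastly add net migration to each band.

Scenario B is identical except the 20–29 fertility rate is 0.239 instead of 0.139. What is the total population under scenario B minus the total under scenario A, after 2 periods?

679

— Period 1 —
Births: 4650 * 0.139 = 646
10–19: 3650 * 0.967 = 3530
20–29: 2750 * 0.976 = 2684
30–39: 4650 * 0.964 = 4483
40+: 2550 * 0.984 + 1600 * 0.649 = 2509 + 1038 = 3547
Net migration: 0–9 − 250 → 396; 20–29 − 400 → 2284
End of period: [396, 3530, 2284, 4483, 3547]
— Period 2 —
Births: 2284 * 0.139 = 317
10–19: 396 * 0.967 = 383
20–29: 3530 * 0.976 = 3445
30–39: 2284 * 0.964 = 2202
40+: 4483 * 0.984 + 3547 * 0.649 = 4411 + 2302 = 6713
Net migration: 0–9 − 250 → 67; 20–29 − 400 → 3045
End of period: [67, 383, 3045, 2202, 6713]
Scenario A total after 2 periods: 12410
Scenario B projection —
— Period 1 —
Births: 4650 * 0.239 = 1111
10–19: 3650 * 0.967 = 3530
20–29: 2750 * 0.976 = 2684
30–39: 4650 * 0.964 = 4483
40+: 2550 * 0.984 + 1600 * 0.649 = 2509 + 1038 = 3547
Net migration: 0–9 − 250 → 861; 20–29 − 400 → 2284
End of period: [861, 3530, 2284, 4483, 3547]
— Period 2 —
Births: 2284 * 0.239 = 546
10–19: 861 * 0.967 = 833
20–29: 3530 * 0.976 = 3445
30–39: 2284 * 0.964 = 2202
40+: 4483 * 0.984 + 3547 * 0.649 = 4411 + 2302 = 6713
Net migration: 0–9 − 250 → 296; 20–29 − 400 → 3045
End of period: [296, 833, 3045, 2202, 6713]
Scenario B total after 2 periods: 13089
Difference B − A = 13089 − 12410 = 679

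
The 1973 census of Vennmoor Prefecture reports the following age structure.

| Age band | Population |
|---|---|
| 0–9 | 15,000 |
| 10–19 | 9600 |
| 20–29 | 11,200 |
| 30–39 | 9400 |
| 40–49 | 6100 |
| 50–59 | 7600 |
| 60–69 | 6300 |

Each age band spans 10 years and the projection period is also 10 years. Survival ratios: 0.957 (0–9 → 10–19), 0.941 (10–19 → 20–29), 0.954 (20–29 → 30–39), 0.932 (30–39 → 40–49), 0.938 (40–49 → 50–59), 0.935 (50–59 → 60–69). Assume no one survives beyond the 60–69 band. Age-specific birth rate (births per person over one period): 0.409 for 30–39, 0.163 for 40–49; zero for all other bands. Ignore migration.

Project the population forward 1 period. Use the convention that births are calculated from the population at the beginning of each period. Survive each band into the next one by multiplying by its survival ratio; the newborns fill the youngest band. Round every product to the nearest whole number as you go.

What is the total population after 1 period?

60502

Call the bands 1 to 7, youngest first.
[period 1]
Births: 9400 * 0.409 = 3845  |  6100 * 0.163 = 994 → total 4839
Band 2: 15000 * 0.957 = 14355
Band 3: 9600 * 0.941 = 9034
Band 4: 11200 * 0.954 = 10685
Band 5: 9400 * 0.932 = 8761
Band 6: 6100 * 0.938 = 5722
Band 7: 7600 * 0.935 = 7106
Population now: 0–9=4839, 10–19=14355, 20–29=9034, 30–39=10685, 40–49=8761, 50–59=5722, 60–69=7106
Total after period 1: 4839 + 14355 + 9034 + 10685 + 8761 + 5722 + 7106 = 60502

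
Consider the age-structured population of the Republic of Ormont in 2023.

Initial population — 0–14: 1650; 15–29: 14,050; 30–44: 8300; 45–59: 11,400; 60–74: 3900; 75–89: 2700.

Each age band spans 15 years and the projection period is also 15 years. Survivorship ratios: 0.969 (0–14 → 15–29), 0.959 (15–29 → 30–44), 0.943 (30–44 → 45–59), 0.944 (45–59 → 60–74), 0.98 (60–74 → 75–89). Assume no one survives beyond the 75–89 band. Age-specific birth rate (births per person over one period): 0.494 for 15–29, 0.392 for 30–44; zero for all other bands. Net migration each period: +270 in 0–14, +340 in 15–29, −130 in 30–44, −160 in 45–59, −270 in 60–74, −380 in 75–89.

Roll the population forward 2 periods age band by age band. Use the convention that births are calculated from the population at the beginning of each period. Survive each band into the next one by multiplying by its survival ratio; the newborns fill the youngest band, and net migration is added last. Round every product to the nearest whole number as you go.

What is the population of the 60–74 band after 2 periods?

Call the groups 1 to 6, youngest first.
Period 1.
Births: 14050 × 0.494 = 6941  |  8300 × 0.392 = 3254 → 10195
Group 2: 1650 × 0.969 = 1599
Group 3: 14050 × 0.959 = 13474
Group 4: 8300 × 0.943 = 7827
Group 5: 11400 × 0.944 = 10762
Group 6: 3900 × 0.98 = 3822
Net migration: Group 1 + 270 → 10465; Group 2 + 340 → 1939; Group 3 − 130 → 13344; Group 4 − 160 → 7667; Group 5 − 270 → 10492; Group 6 − 380 → 3442
Giving 10465 / 1939 / 13344 / 7667 / 10492 / 3442.
Period 2.
Births: 1939 × 0.494 = 958  |  13344 × 0.392 = 5231 → 6189
Group 2: 10465 × 0.969 = 10141
Group 3: 1939 × 0.959 = 1860
Group 4: 13344 × 0.943 = 12583
Group 5: 7667 × 0.944 = 7238
Group 6: 10492 × 0.98 = 10282
Net migration: Group 1 + 270 → 6459; Group 2 + 340 → 10481; Group 3 − 130 → 1730; Group 4 − 160 → 12423; Group 5 − 270 → 6968; Group 6 − 380 → 9902
Giving 6459 / 10481 / 1730 / 12423 / 6968 / 9902.

6968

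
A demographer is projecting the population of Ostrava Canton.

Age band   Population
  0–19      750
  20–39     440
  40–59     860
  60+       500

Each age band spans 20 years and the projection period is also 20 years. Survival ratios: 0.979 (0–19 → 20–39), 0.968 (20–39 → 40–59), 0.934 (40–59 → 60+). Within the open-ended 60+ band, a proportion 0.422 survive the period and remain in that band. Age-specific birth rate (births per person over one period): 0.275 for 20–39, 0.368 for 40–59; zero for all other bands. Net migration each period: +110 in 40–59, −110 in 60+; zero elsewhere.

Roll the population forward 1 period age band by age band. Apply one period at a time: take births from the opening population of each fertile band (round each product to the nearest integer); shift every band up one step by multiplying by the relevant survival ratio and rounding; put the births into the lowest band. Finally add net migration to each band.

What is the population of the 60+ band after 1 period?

(Groups numbered youngest = 1 to oldest = 4.)
[period 1]
Births: 440 × 0.275 = 121  |  860 × 0.368 = 316 → total 437
Group 2: 750 × 0.979 = 734
Group 3: 440 × 0.968 = 426
Group 4: 860 × 0.934 + 500 × 0.422 = 803 + 211 = 1014
Net migration: Group 3 + 110 → 536; Group 4 − 110 → 904
Giving 437 / 734 / 536 / 904.

904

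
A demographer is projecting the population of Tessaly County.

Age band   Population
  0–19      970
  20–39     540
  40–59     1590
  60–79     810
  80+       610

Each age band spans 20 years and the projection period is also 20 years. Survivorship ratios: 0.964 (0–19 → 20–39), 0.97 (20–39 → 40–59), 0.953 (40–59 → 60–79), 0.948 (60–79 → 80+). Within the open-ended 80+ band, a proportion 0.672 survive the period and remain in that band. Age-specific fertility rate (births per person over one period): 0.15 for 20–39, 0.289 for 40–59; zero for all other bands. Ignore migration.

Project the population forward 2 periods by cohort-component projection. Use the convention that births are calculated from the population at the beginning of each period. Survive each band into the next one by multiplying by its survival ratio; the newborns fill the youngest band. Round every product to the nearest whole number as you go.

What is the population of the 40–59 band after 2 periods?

907

[period 1]
Births: 540 × 0.15 = 81 ; 1590 × 0.289 = 460 ⇒ total 541
20–39: 970 × 0.964 = 935
40–59: 540 × 0.97 = 524
60–79: 1590 × 0.953 = 1515
80+: 810 × 0.948 + 610 × 0.672 = 768 + 410 = 1178
Population now: 0–19=541, 20–39=935, 40–59=524, 60–79=1515, 80+=1178
[period 2]
Births: 935 × 0.15 = 140 ; 524 × 0.289 = 151 ⇒ total 291
20–39: 541 × 0.964 = 522
40–59: 935 × 0.97 = 907
60–79: 524 × 0.953 = 499
80+: 1515 × 0.948 + 1178 × 0.672 = 1436 + 792 = 2228
Population now: 0–19=291, 20–39=522, 40–59=907, 60–79=499, 80+=2228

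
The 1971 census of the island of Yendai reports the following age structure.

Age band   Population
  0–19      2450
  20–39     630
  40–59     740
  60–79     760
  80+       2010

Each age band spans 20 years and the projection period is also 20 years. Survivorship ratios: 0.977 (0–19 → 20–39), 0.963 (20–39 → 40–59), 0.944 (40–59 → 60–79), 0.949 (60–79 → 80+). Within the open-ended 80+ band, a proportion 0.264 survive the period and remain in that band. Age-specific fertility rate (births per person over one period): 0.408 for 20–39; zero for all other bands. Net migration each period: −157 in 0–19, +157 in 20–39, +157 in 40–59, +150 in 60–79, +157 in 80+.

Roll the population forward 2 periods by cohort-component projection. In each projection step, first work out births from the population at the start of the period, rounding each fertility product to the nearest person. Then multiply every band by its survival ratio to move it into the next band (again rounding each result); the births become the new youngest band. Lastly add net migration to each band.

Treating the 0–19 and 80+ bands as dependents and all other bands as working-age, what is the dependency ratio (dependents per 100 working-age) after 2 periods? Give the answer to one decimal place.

59.3

Period 1.
Births: 630 × 0.408 = 257
20–39: 2450 × 0.977 = 2394
40–59: 630 × 0.963 = 607
60–79: 740 × 0.944 = 699
80+: 760 × 0.949 + 2010 × 0.264 = 721 + 531 = 1252
Net migration: 0–19 − 157 → 100; 20–39 + 157 → 2551; 40–59 + 157 → 764; 60–79 + 150 → 849; 80+ + 157 → 1409
Giving 100 / 2551 / 764 / 849 / 1409.
Period 2.
Births: 2551 × 0.408 = 1041
20–39: 100 × 0.977 = 98
40–59: 2551 × 0.963 = 2457
60–79: 764 × 0.944 = 721
80+: 849 × 0.949 + 1409 × 0.264 = 806 + 372 = 1178
Net migration: 0–19 − 157 → 884; 20–39 + 157 → 255; 40–59 + 157 → 2614; 60–79 + 150 → 871; 80+ + 157 → 1335
Giving 884 / 255 / 2614 / 871 / 1335.
Dependents (band 0–19 + band 80+) = 884 + 1335 = 2219; working-age = 3740; ratio = 2219/3740 × 100 = 59.3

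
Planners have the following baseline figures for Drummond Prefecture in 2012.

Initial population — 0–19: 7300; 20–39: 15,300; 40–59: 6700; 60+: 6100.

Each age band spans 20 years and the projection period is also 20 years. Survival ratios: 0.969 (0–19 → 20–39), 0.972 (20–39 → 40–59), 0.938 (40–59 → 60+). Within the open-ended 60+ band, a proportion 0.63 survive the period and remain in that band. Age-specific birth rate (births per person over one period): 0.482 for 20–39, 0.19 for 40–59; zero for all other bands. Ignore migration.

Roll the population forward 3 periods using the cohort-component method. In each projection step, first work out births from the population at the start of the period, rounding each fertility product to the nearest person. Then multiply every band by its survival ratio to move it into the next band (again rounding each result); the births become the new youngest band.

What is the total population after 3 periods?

38792

Let band 1 be 0–19 through band 4 = 60+.
Period 1.
Births: 15300 × 0.482 = 7375 ; 6700 × 0.19 = 1273 ⇒ total 8648
Band 2: 7300 × 0.969 = 7074
Band 3: 15300 × 0.972 = 14872
Band 4: 6700 × 0.938 + 6100 × 0.63 = 6285 + 3843 = 10128
End of period: [8648, 7074, 14872, 10128]
Period 2.
Births: 7074 × 0.482 = 3410 ; 14872 × 0.19 = 2826 ⇒ total 6236
Band 2: 8648 × 0.969 = 8380
Band 3: 7074 × 0.972 = 6876
Band 4: 14872 × 0.938 + 10128 × 0.63 = 13950 + 6381 = 20331
End of period: [6236, 8380, 6876, 20331]
Period 3.
Births: 8380 × 0.482 = 4039 ; 6876 × 0.19 = 1306 ⇒ total 5345
Band 2: 6236 × 0.969 = 6043
Band 3: 8380 × 0.972 = 8145
Band 4: 6876 × 0.938 + 20331 × 0.63 = 6450 + 12809 = 19259
End of period: [5345, 6043, 8145, 19259]
Total after period 3: 5345 + 6043 + 8145 + 19259 = 38792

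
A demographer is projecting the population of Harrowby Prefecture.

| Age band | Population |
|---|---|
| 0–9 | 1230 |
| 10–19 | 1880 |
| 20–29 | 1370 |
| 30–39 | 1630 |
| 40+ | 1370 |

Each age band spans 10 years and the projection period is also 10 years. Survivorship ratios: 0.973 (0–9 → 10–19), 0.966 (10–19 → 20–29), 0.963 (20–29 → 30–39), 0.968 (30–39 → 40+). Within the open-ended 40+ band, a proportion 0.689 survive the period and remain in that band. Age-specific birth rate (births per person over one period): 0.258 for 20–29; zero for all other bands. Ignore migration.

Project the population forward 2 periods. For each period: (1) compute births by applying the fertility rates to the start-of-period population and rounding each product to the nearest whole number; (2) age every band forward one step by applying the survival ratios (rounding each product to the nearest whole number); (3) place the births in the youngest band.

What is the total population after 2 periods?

6732

After projecting period 1:
Births: 1370 × 0.258 = 353
10–19: 1230 × 0.973 = 1197
20–29: 1880 × 0.966 = 1816
30–39: 1370 × 0.963 = 1319
40+: 1630 × 0.968 + 1370 × 0.689 = 1578 + 944 = 2522
Giving 353 / 1197 / 1816 / 1319 / 2522.
After projecting period 2:
Births: 1816 × 0.258 = 469
10–19: 353 × 0.973 = 343
20–29: 1197 × 0.966 = 1156
30–39: 1816 × 0.963 = 1749
40+: 1319 × 0.968 + 2522 × 0.689 = 1277 + 1738 = 3015
Giving 469 / 343 / 1156 / 1749 / 3015.
Total after period 2: 469 + 343 + 1156 + 1749 + 3015 = 6732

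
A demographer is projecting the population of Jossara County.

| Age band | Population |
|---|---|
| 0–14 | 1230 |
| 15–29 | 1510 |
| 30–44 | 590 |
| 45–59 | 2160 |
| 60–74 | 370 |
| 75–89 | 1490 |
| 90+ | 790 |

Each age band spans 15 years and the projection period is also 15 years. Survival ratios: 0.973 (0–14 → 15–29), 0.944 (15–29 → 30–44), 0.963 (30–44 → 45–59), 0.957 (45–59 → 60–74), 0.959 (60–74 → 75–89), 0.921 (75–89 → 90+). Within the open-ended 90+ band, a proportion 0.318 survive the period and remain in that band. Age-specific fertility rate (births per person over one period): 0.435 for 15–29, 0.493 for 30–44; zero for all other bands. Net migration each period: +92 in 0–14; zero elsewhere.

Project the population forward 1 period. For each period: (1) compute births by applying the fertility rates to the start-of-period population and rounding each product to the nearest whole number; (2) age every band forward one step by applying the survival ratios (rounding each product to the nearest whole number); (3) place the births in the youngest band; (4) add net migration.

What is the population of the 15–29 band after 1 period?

Call the bands 1 to 7, youngest first.
[period 1]
Births: 1510 × 0.435 = 657  |  590 × 0.493 = 291 → total 948
Band 2: 1230 × 0.973 = 1197
Band 3: 1510 × 0.944 = 1425
Band 4: 590 × 0.963 = 568
Band 5: 2160 × 0.957 = 2067
Band 6: 370 × 0.959 = 355
Band 7: 1490 × 0.921 + 790 × 0.318 = 1372 + 251 = 1623
Net migration: Band 1 + 92 → 1040
Population now: 0–14=1040, 15–29=1197, 30–44=1425, 45–59=568, 60–74=2067, 75–89=355, 90+=1623

1197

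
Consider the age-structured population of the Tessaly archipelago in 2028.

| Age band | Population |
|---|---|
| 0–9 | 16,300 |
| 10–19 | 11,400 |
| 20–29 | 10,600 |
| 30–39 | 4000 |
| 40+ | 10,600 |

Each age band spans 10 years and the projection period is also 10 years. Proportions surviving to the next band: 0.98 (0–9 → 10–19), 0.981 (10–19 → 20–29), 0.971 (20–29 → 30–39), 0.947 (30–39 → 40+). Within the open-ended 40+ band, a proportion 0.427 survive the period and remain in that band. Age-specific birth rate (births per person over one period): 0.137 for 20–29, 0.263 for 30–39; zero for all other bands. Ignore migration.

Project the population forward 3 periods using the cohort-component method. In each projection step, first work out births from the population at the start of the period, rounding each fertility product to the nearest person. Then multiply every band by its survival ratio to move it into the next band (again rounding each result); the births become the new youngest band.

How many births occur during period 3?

(Groups numbered youngest = 1 to oldest = 5.)
After projecting period 1:
Births: 10600 × 0.137 = 1452, 4000 × 0.263 = 1052 ⇒ total 2504
Group 2: 16300 × 0.98 = 15974
Group 3: 11400 × 0.981 = 11183
Group 4: 10600 × 0.971 = 10293
Group 5: 4000 × 0.947 + 10600 × 0.427 = 3788 + 4526 = 8314
Giving 2504 / 15974 / 11183 / 10293 / 8314.
After projecting period 2:
Births: 11183 × 0.137 = 1532, 10293 × 0.263 = 2707 ⇒ total 4239
Group 2: 2504 × 0.98 = 2454
Group 3: 15974 × 0.981 = 15670
Group 4: 11183 × 0.971 = 10859
Group 5: 10293 × 0.947 + 8314 × 0.427 = 9747 + 3550 = 13297
Giving 4239 / 2454 / 15670 / 10859 / 13297.
After projecting period 3:
Births: 15670 × 0.137 = 2147, 10859 × 0.263 = 2856 ⇒ total 5003
Group 2: 4239 × 0.98 = 4154
Group 3: 2454 × 0.981 = 2407
Group 4: 15670 × 0.971 = 15216
Group 5: 10859 × 0.947 + 13297 × 0.427 = 10283 + 5678 = 15961
Giving 5003 / 4154 / 2407 / 15216 / 15961.

5003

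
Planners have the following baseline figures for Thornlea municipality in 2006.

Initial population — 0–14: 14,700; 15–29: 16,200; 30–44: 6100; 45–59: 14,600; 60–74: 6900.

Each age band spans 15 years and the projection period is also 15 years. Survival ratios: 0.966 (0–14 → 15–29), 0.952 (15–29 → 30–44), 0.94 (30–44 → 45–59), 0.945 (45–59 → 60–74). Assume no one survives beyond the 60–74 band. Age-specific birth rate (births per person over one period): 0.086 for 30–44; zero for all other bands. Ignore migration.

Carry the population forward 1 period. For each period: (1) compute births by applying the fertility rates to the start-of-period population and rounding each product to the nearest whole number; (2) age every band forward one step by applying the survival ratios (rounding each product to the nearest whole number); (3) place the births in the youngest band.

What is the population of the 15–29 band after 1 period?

14200

Let group 1 be 0–14 through group 5 = 60–74.
[period 1]
Births: 6100 × 0.086 = 525
Group 2: 14700 × 0.966 = 14200
Group 3: 16200 × 0.952 = 15422
Group 4: 6100 × 0.94 = 5734
Group 5: 14600 × 0.945 = 13797
End of period: [525, 14200, 15422, 5734, 13797]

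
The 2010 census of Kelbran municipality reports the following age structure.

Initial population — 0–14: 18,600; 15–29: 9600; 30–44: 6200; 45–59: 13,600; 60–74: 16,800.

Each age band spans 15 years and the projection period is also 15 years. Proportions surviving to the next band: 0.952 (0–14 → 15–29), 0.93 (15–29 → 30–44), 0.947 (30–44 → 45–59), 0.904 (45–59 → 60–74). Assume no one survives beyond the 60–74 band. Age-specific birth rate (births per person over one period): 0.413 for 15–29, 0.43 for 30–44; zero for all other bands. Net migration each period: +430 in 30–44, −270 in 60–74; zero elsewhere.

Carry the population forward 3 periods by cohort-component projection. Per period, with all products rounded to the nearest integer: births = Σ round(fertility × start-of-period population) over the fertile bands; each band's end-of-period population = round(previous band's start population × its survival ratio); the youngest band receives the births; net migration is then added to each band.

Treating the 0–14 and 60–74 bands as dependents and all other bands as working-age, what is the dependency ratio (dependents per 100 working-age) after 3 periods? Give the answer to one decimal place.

Period 1:
Births: 9600 × 0.413 = 3965 ; 6200 × 0.43 = 2666 → 6631
15–29: 18600 × 0.952 = 17707
30–44: 9600 × 0.93 = 8928
45–59: 6200 × 0.947 = 5871
60–74: 13600 × 0.904 = 12294
Net migration: 30–44 + 430 → 9358; 60–74 − 270 → 12024
→ [6631, 17707, 9358, 5871, 12024]
Period 2:
Births: 17707 × 0.413 = 7313 ; 9358 × 0.43 = 4024 → 11337
15–29: 6631 × 0.952 = 6313
30–44: 17707 × 0.93 = 16468
45–59: 9358 × 0.947 = 8862
60–74: 5871 × 0.904 = 5307
Net migration: 30–44 + 430 → 16898; 60–74 − 270 → 5037
→ [11337, 6313, 16898, 8862, 5037]
Period 3:
Births: 6313 × 0.413 = 2607 ; 16898 × 0.43 = 7266 → 9873
15–29: 11337 × 0.952 = 10793
30–44: 6313 × 0.93 = 5871
45–59: 16898 × 0.947 = 16002
60–74: 8862 × 0.904 = 8011
Net migration: 30–44 + 430 → 6301; 60–74 − 270 → 7741
→ [9873, 10793, 6301, 16002, 7741]
Dependents (band 0–14 + band 60–74) = 9873 + 7741 = 17614; working-age = 33096; ratio = 17614/33096 × 100 = 53.2

53.2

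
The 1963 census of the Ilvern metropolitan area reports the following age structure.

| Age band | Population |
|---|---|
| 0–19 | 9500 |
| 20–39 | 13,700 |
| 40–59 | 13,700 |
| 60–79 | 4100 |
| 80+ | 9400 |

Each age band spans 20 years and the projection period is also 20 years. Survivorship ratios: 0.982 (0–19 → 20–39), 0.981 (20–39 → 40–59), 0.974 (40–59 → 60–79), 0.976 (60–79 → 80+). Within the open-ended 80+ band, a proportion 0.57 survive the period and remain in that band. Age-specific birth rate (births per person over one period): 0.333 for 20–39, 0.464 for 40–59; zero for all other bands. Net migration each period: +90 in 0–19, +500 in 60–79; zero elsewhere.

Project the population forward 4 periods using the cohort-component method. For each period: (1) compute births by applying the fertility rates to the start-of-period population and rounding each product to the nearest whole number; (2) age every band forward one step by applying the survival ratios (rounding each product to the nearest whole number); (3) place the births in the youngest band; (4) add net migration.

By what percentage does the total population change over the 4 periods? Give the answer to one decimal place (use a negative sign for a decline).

16.4

— Period 1 —
Births: 13700 × 0.333 = 4562  |  13700 × 0.464 = 6357 — total 10919
20–39: 9500 × 0.982 = 9329
40–59: 13700 × 0.981 = 13440
60–79: 13700 × 0.974 = 13344
80+: 4100 × 0.976 + 9400 × 0.57 = 4002 + 5358 = 9360
Net migration: 0–19 + 90 → 11009; 60–79 + 500 → 13844
Giving 11009 / 9329 / 13440 / 13844 / 9360.
— Period 2 —
Births: 9329 × 0.333 = 3107  |  13440 × 0.464 = 6236 — total 9343
20–39: 11009 × 0.982 = 10811
40–59: 9329 × 0.981 = 9152
60–79: 13440 × 0.974 = 13091
80+: 13844 × 0.976 + 9360 × 0.57 = 13512 + 5335 = 18847
Net migration: 0–19 + 90 → 9433; 60–79 + 500 → 13591
Giving 9433 / 10811 / 9152 / 13591 / 18847.
— Period 3 —
Births: 10811 × 0.333 = 3600  |  9152 × 0.464 = 4247 — total 7847
20–39: 9433 × 0.982 = 9263
40–59: 10811 × 0.981 = 10606
60–79: 9152 × 0.974 = 8914
80+: 13591 × 0.976 + 18847 × 0.57 = 13265 + 10743 = 24008
Net migration: 0–19 + 90 → 7937; 60–79 + 500 → 9414
Giving 7937 / 9263 / 10606 / 9414 / 24008.
— Period 4 —
Births: 9263 × 0.333 = 3085  |  10606 × 0.464 = 4921 — total 8006
20–39: 7937 × 0.982 = 7794
40–59: 9263 × 0.981 = 9087
60–79: 10606 × 0.974 = 10330
80+: 9414 × 0.976 + 24008 × 0.57 = 9188 + 13685 = 22873
Net migration: 0–19 + 90 → 8096; 60–79 + 500 → 10830
Giving 8096 / 7794 / 9087 / 10830 / 22873.
Total: 50400 → 58680; change = 8280; percentage change = 16.4%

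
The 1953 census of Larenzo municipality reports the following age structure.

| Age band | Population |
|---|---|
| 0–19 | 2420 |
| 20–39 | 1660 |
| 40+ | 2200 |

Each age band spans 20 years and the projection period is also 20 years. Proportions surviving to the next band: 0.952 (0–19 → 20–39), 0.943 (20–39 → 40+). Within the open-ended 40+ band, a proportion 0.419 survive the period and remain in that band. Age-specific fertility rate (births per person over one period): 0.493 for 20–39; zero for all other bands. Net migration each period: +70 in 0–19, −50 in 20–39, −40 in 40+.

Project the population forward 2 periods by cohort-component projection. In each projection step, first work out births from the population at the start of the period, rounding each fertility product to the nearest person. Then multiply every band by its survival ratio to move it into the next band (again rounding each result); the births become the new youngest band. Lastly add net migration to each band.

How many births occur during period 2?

1111

(Groups numbered youngest = 1 to oldest = 3.)
Period 1:
Births: 1660 × 0.493 = 818
Group 2: 2420 × 0.952 = 2304
Group 3: 1660 × 0.943 + 2200 × 0.419 = 1565 + 922 = 2487
Net migration: Group 1 + 70 → 888; Group 2 − 50 → 2254; Group 3 − 40 → 2447
Giving 888 / 2254 / 2447.
Period 2:
Births: 2254 × 0.493 = 1111
Group 2: 888 × 0.952 = 845
Group 3: 2254 × 0.943 + 2447 × 0.419 = 2126 + 1025 = 3151
Net migration: Group 1 + 70 → 1181; Group 2 − 50 → 795; Group 3 − 40 → 3111
Giving 1181 / 795 / 3111.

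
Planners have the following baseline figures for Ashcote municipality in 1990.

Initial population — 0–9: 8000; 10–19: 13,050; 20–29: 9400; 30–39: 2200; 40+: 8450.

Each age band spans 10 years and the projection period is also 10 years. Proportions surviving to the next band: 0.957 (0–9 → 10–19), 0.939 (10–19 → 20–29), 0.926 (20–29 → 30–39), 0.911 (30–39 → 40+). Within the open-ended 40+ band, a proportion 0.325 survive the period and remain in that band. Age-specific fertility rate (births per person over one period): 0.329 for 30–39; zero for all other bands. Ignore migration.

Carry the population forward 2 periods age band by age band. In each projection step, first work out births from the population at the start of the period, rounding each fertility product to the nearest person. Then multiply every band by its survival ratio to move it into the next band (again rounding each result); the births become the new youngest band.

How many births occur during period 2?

2864

Numbering the bands 1..5 from youngest to oldest:
Period 1.
Births: 2200 × 0.329 = 724
Band 2: 8000 × 0.957 = 7656
Band 3: 13050 × 0.939 = 12254
Band 4: 9400 × 0.926 = 8704
Band 5: 2200 × 0.911 + 8450 × 0.325 = 2004 + 2746 = 4750
→ [724, 7656, 12254, 8704, 4750]
Period 2.
Births: 8704 × 0.329 = 2864
Band 2: 724 × 0.957 = 693
Band 3: 7656 × 0.939 = 7189
Band 4: 12254 × 0.926 = 11347
Band 5: 8704 × 0.911 + 4750 × 0.325 = 7929 + 1544 = 9473
→ [2864, 693, 7189, 11347, 9473]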